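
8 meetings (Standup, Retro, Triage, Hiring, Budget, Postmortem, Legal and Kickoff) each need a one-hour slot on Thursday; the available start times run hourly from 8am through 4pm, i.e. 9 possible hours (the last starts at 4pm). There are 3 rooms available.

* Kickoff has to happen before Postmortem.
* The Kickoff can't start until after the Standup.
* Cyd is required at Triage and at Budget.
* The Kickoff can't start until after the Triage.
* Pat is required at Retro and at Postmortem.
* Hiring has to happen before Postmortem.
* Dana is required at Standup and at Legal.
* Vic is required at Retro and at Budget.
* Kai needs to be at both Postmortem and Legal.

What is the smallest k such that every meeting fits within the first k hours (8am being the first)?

3 hours

The precedence chain requires at least 3 distinct hours.
With at most 3 per hour and 8 meetings, at least 3 hours are needed.
3 works (last occupied hour: 10am): for example Triage in 8am; Budget in 10am; Postmortem in 10am; Hiring in 8am; Kickoff in 9am; Standup in 8am; Legal in 9am; Retro in 9am.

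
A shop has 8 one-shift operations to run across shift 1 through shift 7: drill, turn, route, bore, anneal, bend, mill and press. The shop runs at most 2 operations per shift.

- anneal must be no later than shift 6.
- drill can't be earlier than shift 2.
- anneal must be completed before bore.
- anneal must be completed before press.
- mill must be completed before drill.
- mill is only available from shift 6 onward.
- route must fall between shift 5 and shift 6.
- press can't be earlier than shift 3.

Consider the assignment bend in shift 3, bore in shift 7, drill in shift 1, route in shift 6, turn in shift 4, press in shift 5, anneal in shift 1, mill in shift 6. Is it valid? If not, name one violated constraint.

route must fall between shift 5 and shift 6 — holds.
anneal must be completed before bore — holds.
drill can't be earlier than shift 2 — violated.
The shop runs at most 2 operations per shift — holds.
press can't be earlier than shift 3 — holds.
mill is only available from shift 6 onward — holds.
mill must be completed before drill — violated.
anneal must be completed before press — holds.
anneal must be no later than shift 6 — holds.

No — it violates: drill can't be earlier than shift 2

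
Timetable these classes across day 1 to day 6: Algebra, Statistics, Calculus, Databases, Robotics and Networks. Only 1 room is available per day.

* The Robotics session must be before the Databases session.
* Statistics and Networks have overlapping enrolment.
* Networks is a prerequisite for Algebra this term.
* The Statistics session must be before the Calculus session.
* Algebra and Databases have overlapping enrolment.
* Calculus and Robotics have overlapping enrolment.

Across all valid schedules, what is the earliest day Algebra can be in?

day 2

Precedence pushes Algebra to at least day 2.
Algebra at day 2 is achievable: Statistics -> day 3, Algebra -> day 2, Networks -> day 1, Calculus -> day 4, Databases -> day 6, Robotics -> day 5.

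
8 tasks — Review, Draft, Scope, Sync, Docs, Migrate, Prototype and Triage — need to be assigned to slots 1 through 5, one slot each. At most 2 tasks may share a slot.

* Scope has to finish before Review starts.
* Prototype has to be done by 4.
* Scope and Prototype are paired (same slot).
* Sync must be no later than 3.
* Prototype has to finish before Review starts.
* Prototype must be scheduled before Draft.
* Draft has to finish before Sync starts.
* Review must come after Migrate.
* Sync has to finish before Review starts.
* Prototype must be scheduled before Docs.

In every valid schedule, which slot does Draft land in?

Precedence pushes Draft to at least 2; downstream work caps Draft at 2.
So Draft is pinned to 2.

2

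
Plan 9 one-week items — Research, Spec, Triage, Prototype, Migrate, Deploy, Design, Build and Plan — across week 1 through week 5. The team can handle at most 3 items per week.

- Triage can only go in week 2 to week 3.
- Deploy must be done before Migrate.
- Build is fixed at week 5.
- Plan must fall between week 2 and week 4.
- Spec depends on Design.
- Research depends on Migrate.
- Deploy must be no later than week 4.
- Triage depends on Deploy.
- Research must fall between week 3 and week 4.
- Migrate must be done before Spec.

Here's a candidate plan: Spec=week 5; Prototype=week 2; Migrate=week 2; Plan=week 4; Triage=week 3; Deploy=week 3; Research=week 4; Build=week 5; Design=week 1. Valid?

Spec depends on Design — holds.
The team can handle at most 3 items per week — holds.
Triage depends on Deploy — violated.
Deploy must be no later than week 4 — holds.
Migrate must be done before Spec — holds.
Research depends on Migrate — holds.
Triage can only go in week 2 to week 3 — holds.
Research must fall between week 3 and week 4 — holds.
Plan must fall between week 2 and week 4 — holds.
Deploy must be done before Migrate — violated.
Build is fixed at week 5 — holds.

No. Deploy must be done before Migrate is not satisfied.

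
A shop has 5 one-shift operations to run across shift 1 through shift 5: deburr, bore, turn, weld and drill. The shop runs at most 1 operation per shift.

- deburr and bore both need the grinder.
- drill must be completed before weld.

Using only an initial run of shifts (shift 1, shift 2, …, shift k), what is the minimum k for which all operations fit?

The precedence chain requires at least 2 distinct shifts.
With at most 1 per shift and 5 operations, at least 5 shifts are needed.
5 works (last occupied shift: shift 5): for example weld=shift 2; drill=shift 1; turn=shift 5; bore=shift 4; deburr=shift 3.

5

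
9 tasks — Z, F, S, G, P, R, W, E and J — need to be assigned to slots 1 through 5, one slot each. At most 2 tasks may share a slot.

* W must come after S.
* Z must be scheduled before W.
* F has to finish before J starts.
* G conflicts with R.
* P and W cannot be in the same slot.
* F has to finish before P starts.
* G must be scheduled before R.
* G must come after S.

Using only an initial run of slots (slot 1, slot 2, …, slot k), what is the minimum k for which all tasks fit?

The precedence chain requires at least 3 distinct slots.
With at most 2 per slot and 9 tasks, at least 5 slots are needed.
5 works (last occupied slot: 5): for example E in 5, R in 3, J in 4, P in 4, Z in 2, W in 3, G in 2, F in 1, S in 1.

5 slots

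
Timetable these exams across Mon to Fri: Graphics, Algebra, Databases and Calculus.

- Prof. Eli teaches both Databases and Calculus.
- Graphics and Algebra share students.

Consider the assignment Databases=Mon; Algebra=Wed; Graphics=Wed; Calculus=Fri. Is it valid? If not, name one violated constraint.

No. Graphics and Algebra share students is not satisfied.

Graphics and Algebra share students — violated.
Prof. Eli teaches both Databases and Calculus — holds.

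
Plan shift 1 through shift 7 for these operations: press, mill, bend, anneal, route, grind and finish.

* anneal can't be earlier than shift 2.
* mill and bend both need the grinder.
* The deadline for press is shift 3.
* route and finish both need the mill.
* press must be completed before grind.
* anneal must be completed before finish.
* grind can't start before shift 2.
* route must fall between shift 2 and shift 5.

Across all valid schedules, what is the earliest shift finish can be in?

Precedence pushes finish to at least shift 3.
finish at shift 3 is achievable: press=shift 1, bend=shift 2, finish=shift 3, grind=shift 2, route=shift 2, mill=shift 1, anneal=shift 2.

shift 3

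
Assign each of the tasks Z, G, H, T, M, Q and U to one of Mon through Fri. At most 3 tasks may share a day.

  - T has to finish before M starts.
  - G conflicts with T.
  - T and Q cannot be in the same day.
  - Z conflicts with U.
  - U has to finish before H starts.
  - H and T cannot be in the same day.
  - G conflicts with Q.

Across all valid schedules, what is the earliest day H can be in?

Precedence pushes H to at least Tue.
H at Tue is achievable: M in Tue, T in Mon, Z in Tue, U in Mon, H in Tue, G in Wed, Q in Thu.

Tue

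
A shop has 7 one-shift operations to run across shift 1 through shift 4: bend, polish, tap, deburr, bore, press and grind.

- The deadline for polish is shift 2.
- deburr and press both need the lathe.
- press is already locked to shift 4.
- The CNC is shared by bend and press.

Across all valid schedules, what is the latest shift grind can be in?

grind at shift 4 is achievable: bore -> shift 1, deburr -> shift 1, tap -> shift 1, bend -> shift 1, press -> shift 4, grind -> shift 4, polish -> shift 1.

shift 4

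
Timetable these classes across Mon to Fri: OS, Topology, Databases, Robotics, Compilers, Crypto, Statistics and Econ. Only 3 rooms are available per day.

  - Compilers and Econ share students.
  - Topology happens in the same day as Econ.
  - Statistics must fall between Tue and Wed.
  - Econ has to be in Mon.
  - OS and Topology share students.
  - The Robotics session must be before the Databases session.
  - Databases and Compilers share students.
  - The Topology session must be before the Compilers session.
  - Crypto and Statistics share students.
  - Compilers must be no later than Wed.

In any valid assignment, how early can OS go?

OS at Tue is achievable: OS -> Tue; Econ -> Mon; Crypto -> Wed; Databases -> Wed; Topology -> Mon; Statistics -> Tue; Compilers -> Tue; Robotics -> Mon.
Nothing earlier works — the conflict and capacity constraints rule out every day before Tue.

Tue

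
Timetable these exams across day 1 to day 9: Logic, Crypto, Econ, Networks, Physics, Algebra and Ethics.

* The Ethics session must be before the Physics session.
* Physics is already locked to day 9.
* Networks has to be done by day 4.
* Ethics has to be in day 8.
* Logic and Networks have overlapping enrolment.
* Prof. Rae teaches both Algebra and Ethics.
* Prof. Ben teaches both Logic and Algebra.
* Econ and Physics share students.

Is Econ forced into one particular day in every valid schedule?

No

Econ can be day 1 (e.g. Ethics -> day 8, Physics -> day 9, Econ -> day 1, Crypto -> day 1, Algebra -> day 1, Logic -> day 2, Networks -> day 1) or day 2 (e.g. Crypto -> day 1, Networks -> day 1, Logic -> day 2, Ethics -> day 8, Physics -> day 9, Algebra -> day 1, Econ -> day 2).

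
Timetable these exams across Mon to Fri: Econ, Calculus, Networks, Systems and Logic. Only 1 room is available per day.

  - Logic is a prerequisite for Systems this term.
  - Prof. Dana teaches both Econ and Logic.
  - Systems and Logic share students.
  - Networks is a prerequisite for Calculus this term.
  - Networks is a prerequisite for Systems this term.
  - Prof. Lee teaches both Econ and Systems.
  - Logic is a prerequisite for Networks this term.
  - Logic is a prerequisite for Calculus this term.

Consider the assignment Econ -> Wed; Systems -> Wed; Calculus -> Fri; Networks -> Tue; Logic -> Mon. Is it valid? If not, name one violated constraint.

Invalid. Prof. Lee teaches both Econ and Systems.

Networks is a prerequisite for Systems this term — holds.
Networks is a prerequisite for Calculus this term — holds.
Logic is a prerequisite for Calculus this term — holds.
Prof. Dana teaches both Econ and Logic — holds.
Logic is a prerequisite for Networks this term — holds.
Systems and Logic share students — holds.
Logic is a prerequisite for Systems this term — holds.
Prof. Lee teaches both Econ and Systems — violated.
Only 1 room is available per day — violated.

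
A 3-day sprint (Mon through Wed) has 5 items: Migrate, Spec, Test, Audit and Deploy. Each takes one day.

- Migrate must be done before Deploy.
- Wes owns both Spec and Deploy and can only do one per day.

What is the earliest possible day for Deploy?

Precedence pushes Deploy to at least Tue.
Deploy at Tue is achievable: Migrate in Mon; Test in Mon; Audit in Mon; Deploy in Tue; Spec in Mon.

Tue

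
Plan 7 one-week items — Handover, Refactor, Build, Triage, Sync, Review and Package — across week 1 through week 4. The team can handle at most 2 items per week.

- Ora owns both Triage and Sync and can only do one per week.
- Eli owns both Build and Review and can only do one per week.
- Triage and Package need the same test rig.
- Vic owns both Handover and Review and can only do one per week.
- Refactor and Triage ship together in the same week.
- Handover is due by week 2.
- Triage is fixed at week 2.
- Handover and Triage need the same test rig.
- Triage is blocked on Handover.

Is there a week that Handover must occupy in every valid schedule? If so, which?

week 1

Handover's window is week 1–week 2.
Triage is fixed at week 2, and Handover can't share a week with Triage.
So Handover must be week 1.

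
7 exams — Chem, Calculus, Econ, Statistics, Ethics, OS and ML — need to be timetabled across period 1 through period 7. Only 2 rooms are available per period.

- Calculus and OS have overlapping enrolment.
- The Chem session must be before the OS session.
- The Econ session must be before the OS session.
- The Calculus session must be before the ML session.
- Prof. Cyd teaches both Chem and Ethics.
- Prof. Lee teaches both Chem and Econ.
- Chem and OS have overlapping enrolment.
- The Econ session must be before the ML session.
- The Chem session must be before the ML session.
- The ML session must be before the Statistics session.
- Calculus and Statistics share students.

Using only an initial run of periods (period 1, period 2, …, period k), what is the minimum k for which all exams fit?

The precedence chain requires at least 3 distinct periods.
With at most 2 per period and 7 exams, at least 4 periods are needed.
4 works (last occupied period: period 4): for example Calculus -> period 1; ML -> period 3; Chem -> period 1; Econ -> period 2; OS -> period 3; Ethics -> period 2; Statistics -> period 4.

4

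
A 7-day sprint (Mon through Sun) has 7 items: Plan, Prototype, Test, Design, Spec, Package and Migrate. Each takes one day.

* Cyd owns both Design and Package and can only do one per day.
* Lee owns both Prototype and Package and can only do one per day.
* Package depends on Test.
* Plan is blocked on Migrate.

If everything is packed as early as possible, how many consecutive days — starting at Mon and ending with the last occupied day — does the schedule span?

The precedence chain requires at least 2 distinct days.
2 works (last occupied day: Tue): for example Migrate=Mon; Test=Mon; Spec=Mon; Package=Tue; Design=Mon; Plan=Tue; Prototype=Mon.

2 days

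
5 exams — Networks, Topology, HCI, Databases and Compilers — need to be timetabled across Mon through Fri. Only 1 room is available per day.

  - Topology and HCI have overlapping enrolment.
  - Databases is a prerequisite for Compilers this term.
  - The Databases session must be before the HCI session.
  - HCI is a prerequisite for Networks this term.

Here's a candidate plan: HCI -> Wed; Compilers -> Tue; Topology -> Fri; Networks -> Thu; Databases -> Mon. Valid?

Valid

Topology and HCI have overlapping enrolment — holds.
The Databases session must be before the HCI session — holds.
HCI is a prerequisite for Networks this term — holds.
Only 1 room is available per day — holds.
Databases is a prerequisite for Compilers this term — holds.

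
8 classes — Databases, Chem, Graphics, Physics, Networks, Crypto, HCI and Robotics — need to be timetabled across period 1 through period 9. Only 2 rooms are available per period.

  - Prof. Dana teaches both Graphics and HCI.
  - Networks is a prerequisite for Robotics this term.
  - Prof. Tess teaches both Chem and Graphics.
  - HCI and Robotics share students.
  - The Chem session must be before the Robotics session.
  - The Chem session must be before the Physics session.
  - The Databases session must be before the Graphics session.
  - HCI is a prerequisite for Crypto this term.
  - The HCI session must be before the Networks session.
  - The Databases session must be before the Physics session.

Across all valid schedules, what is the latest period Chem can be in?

Downstream work caps Chem at period 8.
Chem at period 8 is achievable: Networks=period 2; Robotics=period 9; Physics=period 9; Graphics=period 2; Crypto=period 3; HCI=period 1; Chem=period 8; Databases=period 1.

period 8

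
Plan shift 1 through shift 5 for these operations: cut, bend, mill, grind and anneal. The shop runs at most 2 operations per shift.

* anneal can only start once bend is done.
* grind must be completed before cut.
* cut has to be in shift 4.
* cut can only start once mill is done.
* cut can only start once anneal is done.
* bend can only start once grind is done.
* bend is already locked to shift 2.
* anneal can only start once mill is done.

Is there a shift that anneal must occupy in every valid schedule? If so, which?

shift 3

bend is fixed at shift 2 and must come before anneal, so anneal is at least shift 3.
cut is fixed at shift 4 and must come after anneal, so anneal is at most shift 3.
So anneal must be shift 3.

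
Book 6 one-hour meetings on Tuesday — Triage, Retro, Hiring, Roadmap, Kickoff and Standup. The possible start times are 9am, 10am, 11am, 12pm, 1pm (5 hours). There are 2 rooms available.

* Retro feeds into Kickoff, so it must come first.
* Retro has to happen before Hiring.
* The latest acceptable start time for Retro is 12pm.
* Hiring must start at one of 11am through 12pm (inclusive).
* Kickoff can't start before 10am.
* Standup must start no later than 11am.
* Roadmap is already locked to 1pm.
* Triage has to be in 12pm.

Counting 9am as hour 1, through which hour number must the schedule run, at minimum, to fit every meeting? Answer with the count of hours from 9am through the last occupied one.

5

The precedence chain requires at least 2 distinct hours.
With at most 2 per hour and 6 meetings, at least 3 hours are needed.
Roadmap can't be placed before 1pm — that is hour 5 counting from 9am — so the schedule must run through at least 5 hours.
5 works (last occupied hour: 1pm): for example Hiring -> 11am; Roadmap -> 1pm; Kickoff -> 10am; Retro -> 9am; Triage -> 12pm; Standup -> 9am.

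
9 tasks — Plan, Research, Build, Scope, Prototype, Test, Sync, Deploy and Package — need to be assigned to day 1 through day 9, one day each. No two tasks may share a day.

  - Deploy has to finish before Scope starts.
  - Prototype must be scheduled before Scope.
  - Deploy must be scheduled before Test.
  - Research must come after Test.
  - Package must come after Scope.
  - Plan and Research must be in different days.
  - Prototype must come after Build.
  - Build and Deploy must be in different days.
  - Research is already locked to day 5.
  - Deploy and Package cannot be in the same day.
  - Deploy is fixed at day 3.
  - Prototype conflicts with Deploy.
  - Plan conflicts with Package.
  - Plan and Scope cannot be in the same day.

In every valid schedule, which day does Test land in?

day 4

Deploy is fixed at day 3 and must come before Test, so Test is at least day 4.
Research is fixed at day 5 and must come after Test, so Test is at most day 4.
So Test must be day 4.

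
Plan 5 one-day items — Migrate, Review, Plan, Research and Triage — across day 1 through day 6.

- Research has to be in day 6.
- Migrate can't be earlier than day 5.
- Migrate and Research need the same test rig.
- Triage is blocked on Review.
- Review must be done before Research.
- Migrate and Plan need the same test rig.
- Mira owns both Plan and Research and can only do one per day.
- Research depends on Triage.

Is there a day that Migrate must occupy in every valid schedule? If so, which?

day 5

Migrate's window is day 5–day 6.
Research is fixed at day 6, and Migrate can't share a day with Research.
So Migrate must be day 5.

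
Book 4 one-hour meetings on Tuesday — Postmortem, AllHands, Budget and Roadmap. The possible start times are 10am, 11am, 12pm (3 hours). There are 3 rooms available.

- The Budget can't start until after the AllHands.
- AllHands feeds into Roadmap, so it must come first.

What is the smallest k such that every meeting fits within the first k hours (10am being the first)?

2 hours

The precedence chain requires at least 2 distinct hours.
With at most 3 per hour and 4 meetings, at least 2 hours are needed.
2 works (last occupied hour: 11am): for example AllHands=10am, Roadmap=11am, Budget=11am, Postmortem=10am.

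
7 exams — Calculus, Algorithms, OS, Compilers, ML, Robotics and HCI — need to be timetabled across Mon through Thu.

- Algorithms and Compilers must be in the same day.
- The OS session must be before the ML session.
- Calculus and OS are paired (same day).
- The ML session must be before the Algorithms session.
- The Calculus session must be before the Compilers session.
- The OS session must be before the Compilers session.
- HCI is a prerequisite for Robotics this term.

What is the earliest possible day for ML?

Precedence pushes ML to at least Tue; downstream work caps ML at Wed.
ML at Tue is achievable: Algorithms in Wed, Compilers in Wed, HCI in Mon, ML in Tue, OS in Mon, Robotics in Tue, Calculus in Mon.

Tue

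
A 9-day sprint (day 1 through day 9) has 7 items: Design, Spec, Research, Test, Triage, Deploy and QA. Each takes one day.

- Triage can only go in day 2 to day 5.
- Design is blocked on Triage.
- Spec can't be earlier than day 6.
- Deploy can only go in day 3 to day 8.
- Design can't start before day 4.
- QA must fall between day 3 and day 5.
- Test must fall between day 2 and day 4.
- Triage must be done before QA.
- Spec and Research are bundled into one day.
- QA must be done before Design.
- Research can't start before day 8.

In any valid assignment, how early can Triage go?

day 2

Triage is available from day 2; Triage's own window allows nothing later than day 5; downstream work caps Triage at day 4.
Triage at day 2 is achievable: Test in day 2; QA in day 3; Research in day 8; Spec in day 8; Deploy in day 3; Triage in day 2; Design in day 4.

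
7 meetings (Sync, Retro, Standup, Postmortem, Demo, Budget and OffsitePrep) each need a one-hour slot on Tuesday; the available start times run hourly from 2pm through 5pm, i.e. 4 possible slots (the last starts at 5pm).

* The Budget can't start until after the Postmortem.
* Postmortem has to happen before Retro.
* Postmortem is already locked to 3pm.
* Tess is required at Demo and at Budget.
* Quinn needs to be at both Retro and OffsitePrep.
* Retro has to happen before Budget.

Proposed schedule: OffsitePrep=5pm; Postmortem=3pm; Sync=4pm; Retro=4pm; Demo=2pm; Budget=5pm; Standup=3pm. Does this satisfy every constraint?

Valid

The Budget can't start until after the Postmortem — holds.
Postmortem is already locked to 3pm — holds.
Tess is required at Demo and at Budget — holds.
Quinn needs to be at both Retro and OffsitePrep — holds.
Postmortem has to happen before Retro — holds.
Retro has to happen before Budget — holds.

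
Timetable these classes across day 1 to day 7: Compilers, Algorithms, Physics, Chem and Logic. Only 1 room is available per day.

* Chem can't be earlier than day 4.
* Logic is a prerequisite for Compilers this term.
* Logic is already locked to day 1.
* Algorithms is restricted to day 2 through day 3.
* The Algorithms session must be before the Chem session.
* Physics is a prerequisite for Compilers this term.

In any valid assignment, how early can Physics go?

day 2

Downstream work caps Physics at day 6.
Physics at day 2 is achievable: Logic -> day 1, Algorithms -> day 3, Chem -> day 4, Physics -> day 2, Compilers -> day 5.
Nothing earlier works — the capacity limit rule out every day before day 2.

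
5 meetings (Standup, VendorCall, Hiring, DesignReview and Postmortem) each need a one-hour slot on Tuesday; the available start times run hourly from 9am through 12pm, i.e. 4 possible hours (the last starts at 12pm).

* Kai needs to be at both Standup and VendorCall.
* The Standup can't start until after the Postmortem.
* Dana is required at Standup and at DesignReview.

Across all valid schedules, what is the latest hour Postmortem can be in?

11am

Downstream work caps Postmortem at 11am.
Postmortem at 11am is achievable: DesignReview -> 9am; Standup -> 12pm; VendorCall -> 9am; Hiring -> 9am; Postmortem -> 11am.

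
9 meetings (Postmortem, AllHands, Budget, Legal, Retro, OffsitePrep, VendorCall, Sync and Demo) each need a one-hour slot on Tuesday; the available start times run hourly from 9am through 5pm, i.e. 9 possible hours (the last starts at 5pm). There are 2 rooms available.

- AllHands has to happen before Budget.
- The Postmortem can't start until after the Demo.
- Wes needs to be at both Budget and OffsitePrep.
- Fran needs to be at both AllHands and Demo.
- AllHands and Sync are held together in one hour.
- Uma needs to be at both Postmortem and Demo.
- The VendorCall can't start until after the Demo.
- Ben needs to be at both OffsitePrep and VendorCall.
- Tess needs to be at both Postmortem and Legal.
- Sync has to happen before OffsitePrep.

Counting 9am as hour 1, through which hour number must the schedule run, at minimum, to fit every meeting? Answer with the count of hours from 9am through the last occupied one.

The precedence chain requires at least 2 distinct hours.
With at most 2 per hour and 9 meetings, at least 5 hours are needed.
5 works (last occupied hour: 1pm): for example Legal in 9am, Retro in 12pm, Postmortem in 10am, OffsitePrep in 1pm, Demo in 9am, AllHands in 11am, Sync in 11am, Budget in 12pm, VendorCall in 10am.

5 hours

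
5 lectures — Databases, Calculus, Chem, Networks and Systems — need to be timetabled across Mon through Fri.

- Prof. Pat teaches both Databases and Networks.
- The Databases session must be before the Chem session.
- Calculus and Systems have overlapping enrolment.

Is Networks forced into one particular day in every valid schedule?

No

Networks can be Mon (e.g. Chem -> Wed, Databases -> Tue, Calculus -> Mon, Systems -> Tue, Networks -> Mon) or Tue (e.g. Systems -> Tue, Databases -> Mon, Chem -> Tue, Calculus -> Mon, Networks -> Tue).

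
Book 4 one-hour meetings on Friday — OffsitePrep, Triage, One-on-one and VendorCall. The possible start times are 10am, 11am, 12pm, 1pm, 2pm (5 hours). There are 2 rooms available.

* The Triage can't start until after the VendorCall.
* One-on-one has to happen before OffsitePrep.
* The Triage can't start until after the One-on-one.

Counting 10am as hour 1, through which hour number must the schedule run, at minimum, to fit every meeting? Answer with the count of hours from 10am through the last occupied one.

2

The precedence chain requires at least 2 distinct hours.
With at most 2 per hour and 4 meetings, at least 2 hours are needed.
2 works (last occupied hour: 11am): for example Triage in 11am; One-on-one in 10am; OffsitePrep in 11am; VendorCall in 10am.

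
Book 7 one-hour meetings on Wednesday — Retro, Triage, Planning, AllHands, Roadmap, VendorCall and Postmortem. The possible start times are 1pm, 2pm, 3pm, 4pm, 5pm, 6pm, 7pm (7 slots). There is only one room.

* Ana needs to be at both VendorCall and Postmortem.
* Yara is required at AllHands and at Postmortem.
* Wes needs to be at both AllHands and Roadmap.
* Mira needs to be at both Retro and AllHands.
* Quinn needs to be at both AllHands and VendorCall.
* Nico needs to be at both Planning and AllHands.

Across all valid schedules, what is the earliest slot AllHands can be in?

1pm

AllHands at 1pm is achievable: AllHands in 1pm; VendorCall in 6pm; Retro in 2pm; Roadmap in 5pm; Postmortem in 7pm; Triage in 3pm; Planning in 4pm.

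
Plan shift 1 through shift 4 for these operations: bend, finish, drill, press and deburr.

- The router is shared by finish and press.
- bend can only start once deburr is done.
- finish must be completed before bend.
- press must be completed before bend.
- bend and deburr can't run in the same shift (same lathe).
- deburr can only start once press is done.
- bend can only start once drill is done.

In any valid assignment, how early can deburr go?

Precedence pushes deburr to at least shift 2; downstream work caps deburr at shift 3.
deburr at shift 2 is achievable: deburr in shift 2, bend in shift 3, finish in shift 2, press in shift 1, drill in shift 1.

shift 2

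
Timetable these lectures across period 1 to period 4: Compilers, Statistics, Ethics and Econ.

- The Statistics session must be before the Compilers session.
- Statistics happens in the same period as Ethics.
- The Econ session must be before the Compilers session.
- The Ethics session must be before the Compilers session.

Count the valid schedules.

14

Splitting on Compilers: it can be period 2 (1), period 3 (4), period 4 (9). Listing each branch's schedules as (Statistics, Ethics, Econ) by period number:
Compilers=period 2: (1,1,1) — 1.
Compilers=period 3: (1,1,1) (1,1,2) (2,2,1) (2,2,2) — 4.
Compilers=period 4: (1,1,1) (1,1,2) (1,1,3) (2,2,1) (2,2,2) (2,2,3) (3,3,1) (3,3,2) (3,3,3) — 9.
Summing: 1 + 4 + 9 = 14.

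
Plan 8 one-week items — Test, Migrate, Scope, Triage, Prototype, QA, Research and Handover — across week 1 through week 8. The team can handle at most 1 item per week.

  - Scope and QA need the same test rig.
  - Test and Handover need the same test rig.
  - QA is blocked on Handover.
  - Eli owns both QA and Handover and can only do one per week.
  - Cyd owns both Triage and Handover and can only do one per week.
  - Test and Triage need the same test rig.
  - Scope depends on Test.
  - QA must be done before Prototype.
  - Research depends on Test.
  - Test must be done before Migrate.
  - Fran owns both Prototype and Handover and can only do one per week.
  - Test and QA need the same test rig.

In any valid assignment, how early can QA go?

Precedence pushes QA to at least week 2; downstream work caps QA at week 7.
QA at week 2 is achievable: Prototype -> week 6, Migrate -> week 4, QA -> week 2, Scope -> week 5, Triage -> week 8, Handover -> week 1, Test -> week 3, Research -> week 7.

week 2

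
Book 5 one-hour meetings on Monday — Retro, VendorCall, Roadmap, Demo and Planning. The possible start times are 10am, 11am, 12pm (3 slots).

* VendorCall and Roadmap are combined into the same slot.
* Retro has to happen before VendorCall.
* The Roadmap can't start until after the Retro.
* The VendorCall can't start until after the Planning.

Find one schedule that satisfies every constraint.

Demo -> 10am, Retro -> 10am, Planning -> 10am, Roadmap -> 11am, VendorCall -> 11am

Checking: Retro(10am) before VendorCall(11am); Planning(10am) before VendorCall(11am); Retro(10am) before Roadmap(11am); VendorCall = Roadmap = 11am.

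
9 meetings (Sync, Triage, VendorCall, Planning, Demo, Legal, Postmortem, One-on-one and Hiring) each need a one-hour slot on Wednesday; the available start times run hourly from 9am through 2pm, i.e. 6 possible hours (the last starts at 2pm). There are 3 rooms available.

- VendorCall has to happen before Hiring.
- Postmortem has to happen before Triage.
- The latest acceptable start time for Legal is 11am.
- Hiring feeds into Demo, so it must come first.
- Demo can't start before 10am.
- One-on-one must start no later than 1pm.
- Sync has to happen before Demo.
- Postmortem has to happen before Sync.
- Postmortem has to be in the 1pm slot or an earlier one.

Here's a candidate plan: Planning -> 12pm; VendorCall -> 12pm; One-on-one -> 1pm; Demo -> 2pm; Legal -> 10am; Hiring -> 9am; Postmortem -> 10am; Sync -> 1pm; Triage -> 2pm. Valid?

No. VendorCall has to happen before Hiring is not satisfied.

Postmortem has to happen before Sync — holds.
Hiring feeds into Demo, so it must come first — holds.
There are 3 rooms available — holds.
The latest acceptable start time for Legal is 11am — holds.
Sync has to happen before Demo — holds.
VendorCall has to happen before Hiring — violated.
Postmortem has to happen before Triage — holds.
One-on-one must start no later than 1pm — holds.
Demo can't start before 10am — holds.
Postmortem has to be in the 1pm slot or an earlier one — holds.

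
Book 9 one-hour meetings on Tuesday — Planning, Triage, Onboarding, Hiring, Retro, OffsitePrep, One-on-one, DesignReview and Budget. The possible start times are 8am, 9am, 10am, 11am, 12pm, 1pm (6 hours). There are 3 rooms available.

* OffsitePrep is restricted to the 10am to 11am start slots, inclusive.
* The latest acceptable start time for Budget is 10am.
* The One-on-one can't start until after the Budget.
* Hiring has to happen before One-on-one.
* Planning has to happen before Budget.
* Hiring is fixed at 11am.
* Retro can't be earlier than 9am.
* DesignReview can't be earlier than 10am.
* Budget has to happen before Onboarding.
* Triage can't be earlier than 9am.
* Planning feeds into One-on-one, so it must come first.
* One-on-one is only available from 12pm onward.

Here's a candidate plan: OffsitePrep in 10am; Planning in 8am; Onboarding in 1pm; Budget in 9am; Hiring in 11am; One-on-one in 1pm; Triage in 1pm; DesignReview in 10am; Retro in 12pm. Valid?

Yes, all constraints hold

Hiring is fixed at 11am — holds.
The One-on-one can't start until after the Budget — holds.
OffsitePrep is restricted to the 10am to 11am start slots, inclusive — holds.
Planning feeds into One-on-one, so it must come first — holds.
Planning has to happen before Budget — holds.
The latest acceptable start time for Budget is 10am — holds.
Hiring has to happen before One-on-one — holds.
There are 3 rooms available — holds.
Triage can't be earlier than 9am — holds.
Budget has to happen before Onboarding — holds.
DesignReview can't be earlier than 10am — holds.
One-on-one is only available from 12pm onward — holds.
Retro can't be earlier than 9am — holds.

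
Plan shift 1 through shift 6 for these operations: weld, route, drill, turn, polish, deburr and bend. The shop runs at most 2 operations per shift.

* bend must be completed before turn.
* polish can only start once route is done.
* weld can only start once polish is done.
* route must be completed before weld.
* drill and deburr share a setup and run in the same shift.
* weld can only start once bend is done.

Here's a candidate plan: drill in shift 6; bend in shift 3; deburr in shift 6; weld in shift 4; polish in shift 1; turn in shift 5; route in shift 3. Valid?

Invalid. polish can only start once route is done.

polish can only start once route is done — violated.
weld can only start once bend is done — holds.
weld can only start once polish is done — holds.
bend must be completed before turn — holds.
The shop runs at most 2 operations per shift — holds.
drill and deburr share a setup and run in the same shift — holds.
route must be completed before weld — holds.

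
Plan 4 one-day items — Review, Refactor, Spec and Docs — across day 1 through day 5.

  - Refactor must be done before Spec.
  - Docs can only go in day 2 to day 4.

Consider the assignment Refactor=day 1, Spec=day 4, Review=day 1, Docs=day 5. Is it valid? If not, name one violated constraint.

Refactor must be done before Spec — holds.
Docs can only go in day 2 to day 4 — violated.

No. Docs can only go in day 2 to day 4 is not satisfied.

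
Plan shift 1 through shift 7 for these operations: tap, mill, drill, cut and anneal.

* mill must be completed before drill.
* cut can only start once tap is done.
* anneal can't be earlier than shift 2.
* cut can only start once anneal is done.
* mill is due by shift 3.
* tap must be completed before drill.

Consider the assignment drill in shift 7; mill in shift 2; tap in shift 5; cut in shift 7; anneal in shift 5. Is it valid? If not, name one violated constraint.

anneal can't be earlier than shift 2 — holds.
tap must be completed before drill — holds.
mill must be completed before drill — holds.
cut can only start once tap is done — holds.
mill is due by shift 3 — holds.
cut can only start once anneal is done — holds.

Valid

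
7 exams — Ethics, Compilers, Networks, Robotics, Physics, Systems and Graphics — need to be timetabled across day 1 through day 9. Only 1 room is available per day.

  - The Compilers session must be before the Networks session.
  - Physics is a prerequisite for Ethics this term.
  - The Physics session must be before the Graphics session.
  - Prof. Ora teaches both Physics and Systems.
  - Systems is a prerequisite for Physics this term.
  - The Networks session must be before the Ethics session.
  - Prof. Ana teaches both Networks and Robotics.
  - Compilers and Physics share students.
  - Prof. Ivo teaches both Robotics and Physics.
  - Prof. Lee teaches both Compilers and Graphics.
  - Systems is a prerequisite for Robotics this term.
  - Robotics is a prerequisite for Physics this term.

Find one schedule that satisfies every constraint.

Ethics in day 6; Compilers in day 4; Physics in day 3; Graphics in day 7; Systems in day 1; Robotics in day 2; Networks in day 5

Checking: Systems(day 1) before Robotics(day 2); Networks(day 5) before Ethics(day 6); Physics(day 3) before Graphics(day 7); Compilers(day 4) before Networks(day 5); Systems(day 1) before Physics(day 3); Robotics(day 2) before Physics(day 3); Physics(day 3) before Ethics(day 6); Compilers(day 4) != Physics(day 3); Robotics(day 2) != Physics(day 3); Compilers(day 4) != Graphics(day 7); Networks(day 5) != Robotics(day 2); Physics(day 3) != Systems(day 1); max 1 per day (cap 1).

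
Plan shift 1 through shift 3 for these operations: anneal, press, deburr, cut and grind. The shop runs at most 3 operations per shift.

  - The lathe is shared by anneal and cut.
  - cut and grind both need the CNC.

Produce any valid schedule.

grind=shift 3, deburr=shift 1, anneal=shift 1, cut=shift 2, press=shift 1

Checking: cut(shift 2) != grind(shift 3); anneal(shift 1) != cut(shift 2); max 3 per shift (cap 3).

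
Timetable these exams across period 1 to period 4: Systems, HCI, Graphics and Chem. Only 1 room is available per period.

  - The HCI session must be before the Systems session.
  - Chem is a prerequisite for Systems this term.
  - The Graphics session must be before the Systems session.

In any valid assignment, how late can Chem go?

period 3

Downstream work caps Chem at period 3.
Chem at period 3 is achievable: Systems in period 4; Graphics in period 2; Chem in period 3; HCI in period 1.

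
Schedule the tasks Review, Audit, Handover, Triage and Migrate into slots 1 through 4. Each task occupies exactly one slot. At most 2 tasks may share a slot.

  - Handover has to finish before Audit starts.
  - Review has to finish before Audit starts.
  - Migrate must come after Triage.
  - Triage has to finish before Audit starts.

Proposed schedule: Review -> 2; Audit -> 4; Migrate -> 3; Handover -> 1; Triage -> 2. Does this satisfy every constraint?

Valid

Review has to finish before Audit starts — holds.
Migrate must come after Triage — holds.
Triage has to finish before Audit starts — holds.
At most 2 tasks may share a slot — holds.
Handover has to finish before Audit starts — holds.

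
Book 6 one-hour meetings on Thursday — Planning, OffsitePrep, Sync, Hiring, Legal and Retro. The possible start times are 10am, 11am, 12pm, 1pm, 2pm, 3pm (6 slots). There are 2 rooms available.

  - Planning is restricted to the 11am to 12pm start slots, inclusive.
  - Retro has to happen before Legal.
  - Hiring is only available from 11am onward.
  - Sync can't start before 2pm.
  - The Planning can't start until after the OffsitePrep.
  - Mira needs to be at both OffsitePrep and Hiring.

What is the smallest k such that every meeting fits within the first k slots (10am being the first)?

The precedence chain requires at least 2 distinct slots.
With at most 2 per slot and 6 meetings, at least 3 slots are needed.
Sync can't be placed before 2pm — that is slot 5 counting from 10am — so the schedule must run through at least 5 slots.
5 works (last occupied slot: 2pm): for example Retro in 10am, Planning in 11am, Hiring in 11am, Legal in 12pm, OffsitePrep in 10am, Sync in 2pm.

5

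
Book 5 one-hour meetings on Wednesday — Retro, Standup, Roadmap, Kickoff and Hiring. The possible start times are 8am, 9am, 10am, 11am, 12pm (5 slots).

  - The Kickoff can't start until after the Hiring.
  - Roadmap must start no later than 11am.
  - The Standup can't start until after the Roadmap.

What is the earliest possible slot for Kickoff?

Precedence pushes Kickoff to at least 9am.
Kickoff at 9am is achievable: Roadmap in 8am, Retro in 8am, Hiring in 8am, Standup in 9am, Kickoff in 9am.

9am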